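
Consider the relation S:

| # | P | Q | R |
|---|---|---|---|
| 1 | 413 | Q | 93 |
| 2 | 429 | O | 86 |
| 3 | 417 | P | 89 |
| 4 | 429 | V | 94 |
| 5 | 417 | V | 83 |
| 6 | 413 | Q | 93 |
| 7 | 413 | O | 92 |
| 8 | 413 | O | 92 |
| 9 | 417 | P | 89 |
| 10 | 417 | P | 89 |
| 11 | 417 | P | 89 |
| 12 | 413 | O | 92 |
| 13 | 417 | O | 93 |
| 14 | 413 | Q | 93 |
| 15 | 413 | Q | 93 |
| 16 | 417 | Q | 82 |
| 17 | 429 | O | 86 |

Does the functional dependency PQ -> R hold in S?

(P=413, Q=Q): rows 1, 6, 14, 15 → R = 93, 93, 93, 93 ✓
(P=429, Q=O): rows 2, 17 → R = 86, 86 ✓
(P=417, Q=P): rows 3, 9, 10, 11 → R = 89, 89, 89, 89 ✓
(P=429, Q=V): row 4 → R = 94 ✓
(P=417, Q=V): row 5 → R = 83 ✓
(P=413, Q=O): rows 7, 8, 12 → R = 92, 92, 92 ✓
(P=417, Q=O): row 13 → R = 93 ✓
(P=417, Q=Q): row 16 → R = 82 ✓
Every PQ value is associated with a single R value, so PQ -> R holds.

Yes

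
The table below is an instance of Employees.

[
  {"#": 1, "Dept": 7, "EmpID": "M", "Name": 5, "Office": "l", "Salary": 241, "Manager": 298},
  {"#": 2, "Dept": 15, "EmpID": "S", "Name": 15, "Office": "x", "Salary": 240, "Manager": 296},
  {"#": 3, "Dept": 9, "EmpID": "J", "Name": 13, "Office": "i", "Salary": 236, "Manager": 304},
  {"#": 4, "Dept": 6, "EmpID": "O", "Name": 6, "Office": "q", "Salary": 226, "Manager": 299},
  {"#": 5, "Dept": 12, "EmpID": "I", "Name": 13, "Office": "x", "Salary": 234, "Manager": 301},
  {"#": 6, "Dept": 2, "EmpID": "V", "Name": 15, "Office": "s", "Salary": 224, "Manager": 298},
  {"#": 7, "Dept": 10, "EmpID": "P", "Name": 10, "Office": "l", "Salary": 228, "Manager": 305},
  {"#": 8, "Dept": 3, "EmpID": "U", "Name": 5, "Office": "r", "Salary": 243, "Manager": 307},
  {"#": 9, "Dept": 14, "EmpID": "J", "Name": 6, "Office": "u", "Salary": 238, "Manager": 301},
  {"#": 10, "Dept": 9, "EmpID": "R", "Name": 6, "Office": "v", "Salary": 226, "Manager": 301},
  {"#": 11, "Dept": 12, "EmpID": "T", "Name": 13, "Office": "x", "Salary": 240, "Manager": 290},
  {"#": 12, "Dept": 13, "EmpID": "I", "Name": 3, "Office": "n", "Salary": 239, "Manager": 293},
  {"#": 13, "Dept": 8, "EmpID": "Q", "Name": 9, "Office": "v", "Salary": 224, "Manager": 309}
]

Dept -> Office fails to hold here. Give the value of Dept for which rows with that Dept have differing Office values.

Dept=7: row 1 → Office = l ✓
Dept=15: row 2 → Office = x ✓
Dept=9: rows 3, 10 → Office takes values {i, v} — violation
Dept=6: row 4 → Office = q ✓
Dept=12: rows 5, 11 → Office = x, x ✓
Dept=2: row 6 → Office = s ✓
Dept=10: row 7 → Office = l ✓
Dept=3: row 8 → Office = r ✓
Dept=14: row 9 → Office = u ✓
Dept=13: row 12 → Office = n ✓
Dept=8: row 13 → Office = v ✓
The only Dept value with inconsistent Office is Dept=9.

9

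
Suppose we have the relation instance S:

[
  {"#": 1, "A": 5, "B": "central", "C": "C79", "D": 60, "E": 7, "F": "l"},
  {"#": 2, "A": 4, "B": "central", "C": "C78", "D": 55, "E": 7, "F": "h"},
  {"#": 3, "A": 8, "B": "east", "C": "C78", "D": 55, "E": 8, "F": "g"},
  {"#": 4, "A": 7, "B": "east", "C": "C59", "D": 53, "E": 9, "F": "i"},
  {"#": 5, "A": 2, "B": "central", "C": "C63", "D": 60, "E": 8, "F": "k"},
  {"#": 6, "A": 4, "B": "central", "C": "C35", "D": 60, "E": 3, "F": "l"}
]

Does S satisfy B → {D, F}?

B=central: rows 1, 2, 5, 6 → {D,F} takes values {(60, l), (55, h), (60, k)} — violation
B=east: rows 3, 4 → {D,F} takes values {(55, g), (53, i)} — violation
Two rows agree on B but differ on {D, F}, so B → {D, F} does not hold.

No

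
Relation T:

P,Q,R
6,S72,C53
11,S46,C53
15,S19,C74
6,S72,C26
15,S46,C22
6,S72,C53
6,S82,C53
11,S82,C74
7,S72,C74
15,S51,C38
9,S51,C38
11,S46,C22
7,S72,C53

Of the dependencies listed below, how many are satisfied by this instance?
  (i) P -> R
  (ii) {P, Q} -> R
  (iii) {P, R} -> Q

(i) P -> R: P=6: 4 rows → R takes values {C53, C26} — violation; P=11: 3 rows → R takes values {C53, C74, C22} — violation; P=15: 3 rows → R takes values {C74, C22, C38} — violation; P=7: 2 rows → R takes values {C74, C53} — violation — fails.
(ii) {P, Q} -> R: (P=6, Q=S72): 3 rows → R takes values {C53, C26} — violation; (P=11, Q=S46): 2 rows → R takes values {C53, C22} — violation; (P=7, Q=S72): 2 rows → R takes values {C74, C53} — violation — fails.
(iii) {P, R} -> Q: (P=6, R=C53): 3 rows → Q takes values {S72, S82} — violation — fails.
None of the 3 dependencies hold.

0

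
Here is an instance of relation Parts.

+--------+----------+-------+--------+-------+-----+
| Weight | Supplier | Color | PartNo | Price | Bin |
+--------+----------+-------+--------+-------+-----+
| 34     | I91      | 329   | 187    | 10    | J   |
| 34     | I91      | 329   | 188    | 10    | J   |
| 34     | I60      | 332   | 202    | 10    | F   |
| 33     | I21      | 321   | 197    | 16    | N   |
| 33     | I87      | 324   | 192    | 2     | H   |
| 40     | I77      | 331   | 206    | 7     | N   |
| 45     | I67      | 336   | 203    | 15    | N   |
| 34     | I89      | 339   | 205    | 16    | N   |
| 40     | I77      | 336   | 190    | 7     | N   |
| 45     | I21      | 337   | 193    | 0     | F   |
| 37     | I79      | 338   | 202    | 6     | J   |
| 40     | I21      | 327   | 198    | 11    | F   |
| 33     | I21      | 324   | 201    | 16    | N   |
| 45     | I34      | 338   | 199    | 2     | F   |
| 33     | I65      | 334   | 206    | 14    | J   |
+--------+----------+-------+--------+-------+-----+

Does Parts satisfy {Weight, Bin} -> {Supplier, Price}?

(Weight=34, Bin=J): 2 rows → {Supplier,Price} = (I91, 10), (I91, 10) ✓
(Weight=34, Bin=F): 1 row → {Supplier,Price} = (I60, 10) ✓
(Weight=33, Bin=N): 2 rows → {Supplier,Price} = (I21, 16), (I21, 16) ✓
(Weight=33, Bin=H): 1 row → {Supplier,Price} = (I87, 2) ✓
(Weight=40, Bin=N): 2 rows → {Supplier,Price} = (I77, 7), (I77, 7) ✓
(Weight=45, Bin=N): 1 row → {Supplier,Price} = (I67, 15) ✓
(Weight=34, Bin=N): 1 row → {Supplier,Price} = (I89, 16) ✓
(Weight=45, Bin=F): 2 rows → {Supplier,Price} takes values {(I21, 0), (I34, 2)} — violation
(Weight=37, Bin=J): 1 row → {Supplier,Price} = (I79, 6) ✓
(Weight=40, Bin=F): 1 row → {Supplier,Price} = (I21, 11) ✓
(Weight=33, Bin=J): 1 row → {Supplier,Price} = (I65, 14) ✓
Two rows agree on {Weight, Bin} but differ on {Supplier, Price}, so {Weight, Bin} -> {Supplier, Price} does not hold.

No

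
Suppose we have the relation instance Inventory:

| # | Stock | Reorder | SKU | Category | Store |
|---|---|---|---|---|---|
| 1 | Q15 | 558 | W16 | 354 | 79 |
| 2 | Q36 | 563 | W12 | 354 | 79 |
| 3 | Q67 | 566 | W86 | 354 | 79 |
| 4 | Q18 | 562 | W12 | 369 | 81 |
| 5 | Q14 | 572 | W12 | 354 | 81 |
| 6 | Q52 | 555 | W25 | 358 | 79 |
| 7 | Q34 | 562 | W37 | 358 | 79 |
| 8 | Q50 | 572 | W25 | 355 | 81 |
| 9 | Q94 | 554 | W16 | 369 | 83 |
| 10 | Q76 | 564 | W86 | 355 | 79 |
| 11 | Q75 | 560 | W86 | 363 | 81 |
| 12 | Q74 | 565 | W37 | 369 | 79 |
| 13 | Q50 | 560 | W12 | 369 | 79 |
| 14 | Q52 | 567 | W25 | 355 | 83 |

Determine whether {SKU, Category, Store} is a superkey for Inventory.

Yes

All 14 rows have distinct {SKU, Category, Store} values, so {SKU, Category, Store} → (all attributes) holds and {SKU, Category, Store} is a superkey.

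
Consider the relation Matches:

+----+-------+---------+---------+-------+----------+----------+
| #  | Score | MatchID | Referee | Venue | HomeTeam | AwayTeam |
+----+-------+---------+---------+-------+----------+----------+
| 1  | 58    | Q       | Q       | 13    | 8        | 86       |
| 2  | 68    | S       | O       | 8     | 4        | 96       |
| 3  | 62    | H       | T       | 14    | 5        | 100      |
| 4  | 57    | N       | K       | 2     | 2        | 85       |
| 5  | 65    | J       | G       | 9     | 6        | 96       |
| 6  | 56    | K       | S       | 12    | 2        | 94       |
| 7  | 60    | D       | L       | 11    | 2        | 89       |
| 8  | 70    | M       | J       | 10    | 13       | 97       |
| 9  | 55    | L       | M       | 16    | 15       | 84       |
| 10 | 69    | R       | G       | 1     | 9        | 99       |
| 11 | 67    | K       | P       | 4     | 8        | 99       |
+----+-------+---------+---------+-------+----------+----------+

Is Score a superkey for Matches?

Yes

All 11 rows have distinct Score values, so Score → (all attributes) holds and Score is a superkey.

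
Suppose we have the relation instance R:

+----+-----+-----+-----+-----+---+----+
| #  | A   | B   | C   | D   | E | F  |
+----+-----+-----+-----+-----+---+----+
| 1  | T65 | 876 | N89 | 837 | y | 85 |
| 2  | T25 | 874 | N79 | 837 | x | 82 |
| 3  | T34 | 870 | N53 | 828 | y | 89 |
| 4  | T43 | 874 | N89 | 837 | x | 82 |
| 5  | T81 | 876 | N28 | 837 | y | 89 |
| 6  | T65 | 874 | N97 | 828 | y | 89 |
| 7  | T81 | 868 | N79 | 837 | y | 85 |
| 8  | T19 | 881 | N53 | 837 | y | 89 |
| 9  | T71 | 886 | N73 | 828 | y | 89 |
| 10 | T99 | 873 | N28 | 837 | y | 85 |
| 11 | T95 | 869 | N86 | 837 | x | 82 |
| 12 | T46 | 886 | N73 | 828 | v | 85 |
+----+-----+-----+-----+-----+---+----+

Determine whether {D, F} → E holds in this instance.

(D=837, F=85): rows 1, 7, 10 → E = y, y, y ✓
(D=837, F=82): rows 2, 4, 11 → E = x, x, x ✓
(D=828, F=89): rows 3, 6, 9 → E = y, y, y ✓
(D=837, F=89): rows 5, 8 → E = y, y ✓
(D=828, F=85): row 12 → E = v ✓
Every {D, F} value is associated with a single E value, so {D, F} → E holds.

Yes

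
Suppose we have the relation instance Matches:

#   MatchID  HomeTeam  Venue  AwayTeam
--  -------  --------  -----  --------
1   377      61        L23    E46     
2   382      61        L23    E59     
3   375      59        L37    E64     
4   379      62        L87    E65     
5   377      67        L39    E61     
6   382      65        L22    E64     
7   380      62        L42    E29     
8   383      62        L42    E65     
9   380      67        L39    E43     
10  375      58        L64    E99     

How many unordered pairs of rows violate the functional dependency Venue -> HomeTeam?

0

Venue=L23: all 2 rows agree on HomeTeam — 0 pairs.
Venue=L39: all 2 rows agree on HomeTeam — 0 pairs.
Venue=L42: all 2 rows agree on HomeTeam — 0 pairs.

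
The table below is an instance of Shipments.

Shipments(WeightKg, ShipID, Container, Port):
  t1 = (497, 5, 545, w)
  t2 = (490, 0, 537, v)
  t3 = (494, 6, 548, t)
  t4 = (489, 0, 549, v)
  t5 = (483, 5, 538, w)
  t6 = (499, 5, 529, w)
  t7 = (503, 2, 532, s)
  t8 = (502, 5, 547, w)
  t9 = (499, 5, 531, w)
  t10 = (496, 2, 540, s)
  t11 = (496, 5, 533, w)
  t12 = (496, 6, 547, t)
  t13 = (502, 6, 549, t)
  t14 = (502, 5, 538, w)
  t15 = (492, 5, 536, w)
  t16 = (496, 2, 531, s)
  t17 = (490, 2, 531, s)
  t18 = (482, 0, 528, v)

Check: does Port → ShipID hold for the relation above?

Yes

Port=w: rows 1, 5, 6, 8, 9, 11, 14, 15 → ShipID = 5, 5, 5, 5, 5, 5, 5, 5 ✓
Port=v: rows 2, 4, 18 → ShipID = 0, 0, 0 ✓
Port=t: rows 3, 12, 13 → ShipID = 6, 6, 6 ✓
Port=s: rows 7, 10, 16, 17 → ShipID = 2, 2, 2, 2 ✓
Every Port value is associated with a single ShipID value, so Port → ShipID holds.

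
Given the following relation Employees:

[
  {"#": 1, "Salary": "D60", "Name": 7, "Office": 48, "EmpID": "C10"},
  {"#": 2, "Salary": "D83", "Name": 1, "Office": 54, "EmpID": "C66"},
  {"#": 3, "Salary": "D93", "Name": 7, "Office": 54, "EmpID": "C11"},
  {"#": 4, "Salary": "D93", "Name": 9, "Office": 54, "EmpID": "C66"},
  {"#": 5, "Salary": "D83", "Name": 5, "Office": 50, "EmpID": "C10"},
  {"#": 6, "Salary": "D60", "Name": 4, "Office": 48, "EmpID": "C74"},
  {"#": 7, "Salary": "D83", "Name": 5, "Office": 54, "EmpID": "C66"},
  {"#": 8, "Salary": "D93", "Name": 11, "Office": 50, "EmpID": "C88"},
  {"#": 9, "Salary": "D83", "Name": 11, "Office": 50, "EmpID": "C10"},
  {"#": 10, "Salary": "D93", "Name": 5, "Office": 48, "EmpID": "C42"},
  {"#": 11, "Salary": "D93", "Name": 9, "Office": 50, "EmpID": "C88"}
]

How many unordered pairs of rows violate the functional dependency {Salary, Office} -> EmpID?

(Salary=D60, Office=48): violating pairs (1,6) — 1 pair.
(Salary=D83, Office=54): all 2 rows agree on EmpID — 0 pairs.
(Salary=D93, Office=54): violating pairs (3,4) — 1 pair.
(Salary=D83, Office=50): all 2 rows agree on EmpID — 0 pairs.
(Salary=D93, Office=50): all 2 rows agree on EmpID — 0 pairs.

2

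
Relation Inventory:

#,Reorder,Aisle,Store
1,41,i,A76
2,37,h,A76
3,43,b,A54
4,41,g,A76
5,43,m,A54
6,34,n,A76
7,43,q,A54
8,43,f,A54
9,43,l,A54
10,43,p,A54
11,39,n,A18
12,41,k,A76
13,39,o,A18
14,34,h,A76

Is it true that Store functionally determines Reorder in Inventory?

Store=A76: rows 1, 2, 4, 6, 12, 14 → Reorder takes values {41, 37, 34} — violation
Store=A54: rows 3, 5, 7, 8, 9, 10 → Reorder = 43, 43, 43, 43, 43, 43 ✓
Store=A18: rows 11, 13 → Reorder = 39, 39 ✓
Two rows agree on Store but differ on Reorder, so Store → Reorder does not hold.

No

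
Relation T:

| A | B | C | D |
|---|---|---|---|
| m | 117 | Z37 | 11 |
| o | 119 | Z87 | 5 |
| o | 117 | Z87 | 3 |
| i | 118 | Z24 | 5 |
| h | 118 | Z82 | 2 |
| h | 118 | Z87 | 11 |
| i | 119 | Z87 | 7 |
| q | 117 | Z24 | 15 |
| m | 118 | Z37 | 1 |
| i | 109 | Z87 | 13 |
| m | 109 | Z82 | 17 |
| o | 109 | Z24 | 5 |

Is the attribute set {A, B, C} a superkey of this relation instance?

Yes

All 12 rows have distinct {A, B, C} values, so {A, B, C} → (all attributes) holds and {A, B, C} is a superkey.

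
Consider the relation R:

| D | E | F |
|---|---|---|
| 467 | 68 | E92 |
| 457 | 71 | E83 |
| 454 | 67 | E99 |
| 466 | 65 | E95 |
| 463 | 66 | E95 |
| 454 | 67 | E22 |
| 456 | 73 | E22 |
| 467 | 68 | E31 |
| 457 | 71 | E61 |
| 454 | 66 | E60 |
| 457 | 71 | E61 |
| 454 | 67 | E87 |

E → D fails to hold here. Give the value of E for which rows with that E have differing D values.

E=68: 2 rows → D = 467, 467 ✓
E=71: 3 rows → D = 457, 457, 457 ✓
E=67: 3 rows → D = 454, 454, 454 ✓
E=65: 1 row → D = 466 ✓
E=66: 2 rows → D takes values {463, 454} — violation
E=73: 1 row → D = 456 ✓
The only E value with inconsistent D is E=66.

66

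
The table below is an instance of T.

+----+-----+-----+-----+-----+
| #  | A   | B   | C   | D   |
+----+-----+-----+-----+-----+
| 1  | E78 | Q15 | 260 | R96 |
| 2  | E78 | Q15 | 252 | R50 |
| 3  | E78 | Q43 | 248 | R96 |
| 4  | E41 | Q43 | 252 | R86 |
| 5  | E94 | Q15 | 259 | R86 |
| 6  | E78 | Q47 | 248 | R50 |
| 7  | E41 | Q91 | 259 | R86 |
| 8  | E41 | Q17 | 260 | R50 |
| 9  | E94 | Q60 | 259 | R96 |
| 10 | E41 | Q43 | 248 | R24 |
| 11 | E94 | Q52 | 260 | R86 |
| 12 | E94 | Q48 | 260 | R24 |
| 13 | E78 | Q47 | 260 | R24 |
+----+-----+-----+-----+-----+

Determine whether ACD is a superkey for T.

All 13 rows have distinct ACD values, so ACD → (all attributes) holds and ACD is a superkey.

Yes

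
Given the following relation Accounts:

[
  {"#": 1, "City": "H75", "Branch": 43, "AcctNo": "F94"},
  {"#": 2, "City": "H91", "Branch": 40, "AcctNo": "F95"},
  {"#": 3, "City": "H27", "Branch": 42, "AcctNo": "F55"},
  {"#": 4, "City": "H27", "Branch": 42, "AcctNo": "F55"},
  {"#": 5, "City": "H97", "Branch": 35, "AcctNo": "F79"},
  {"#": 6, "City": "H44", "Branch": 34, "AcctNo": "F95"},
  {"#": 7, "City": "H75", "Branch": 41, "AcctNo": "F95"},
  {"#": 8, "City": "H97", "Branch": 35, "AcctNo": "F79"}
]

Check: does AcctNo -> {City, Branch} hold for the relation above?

No

AcctNo=F94: row 1 → {City,Branch} = (H75, 43) ✓
AcctNo=F95: rows 2, 6, 7 → {City,Branch} takes values {(H91, 40), (H44, 34), (H75, 41)} — violation
AcctNo=F55: rows 3, 4 → {City,Branch} = (H27, 42), (H27, 42) ✓
AcctNo=F79: rows 5, 8 → {City,Branch} = (H97, 35), (H97, 35) ✓
Two rows agree on AcctNo but differ on {City, Branch}, so AcctNo -> {City, Branch} does not hold.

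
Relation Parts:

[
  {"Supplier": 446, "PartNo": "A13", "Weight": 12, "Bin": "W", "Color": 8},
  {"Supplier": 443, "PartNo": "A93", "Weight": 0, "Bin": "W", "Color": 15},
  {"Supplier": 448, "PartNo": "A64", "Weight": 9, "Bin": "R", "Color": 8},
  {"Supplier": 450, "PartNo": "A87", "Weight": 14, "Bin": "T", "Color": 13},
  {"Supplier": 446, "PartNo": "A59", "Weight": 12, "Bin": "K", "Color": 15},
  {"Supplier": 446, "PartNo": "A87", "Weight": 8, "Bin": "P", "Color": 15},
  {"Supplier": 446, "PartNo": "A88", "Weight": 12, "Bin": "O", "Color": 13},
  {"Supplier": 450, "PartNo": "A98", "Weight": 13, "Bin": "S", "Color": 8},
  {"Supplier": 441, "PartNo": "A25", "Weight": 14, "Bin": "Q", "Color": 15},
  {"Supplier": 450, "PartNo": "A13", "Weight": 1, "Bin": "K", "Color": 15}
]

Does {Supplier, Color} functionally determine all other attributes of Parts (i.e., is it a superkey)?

Two distinct rows share (Supplier=446, Color=15), so {Supplier, Color} does not determine every attribute — not a superkey.

No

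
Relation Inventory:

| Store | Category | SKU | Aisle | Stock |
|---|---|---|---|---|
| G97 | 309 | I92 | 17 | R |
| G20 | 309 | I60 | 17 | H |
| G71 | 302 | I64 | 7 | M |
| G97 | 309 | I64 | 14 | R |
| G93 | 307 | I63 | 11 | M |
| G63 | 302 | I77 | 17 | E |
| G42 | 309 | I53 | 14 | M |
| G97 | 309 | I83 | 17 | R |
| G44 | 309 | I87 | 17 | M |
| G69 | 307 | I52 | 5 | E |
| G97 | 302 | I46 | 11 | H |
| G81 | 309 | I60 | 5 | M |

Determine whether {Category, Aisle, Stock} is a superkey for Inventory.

No

Two distinct rows share (Category=309, Aisle=17, Stock=R), so {Category, Aisle, Stock} does not determine every attribute — not a superkey.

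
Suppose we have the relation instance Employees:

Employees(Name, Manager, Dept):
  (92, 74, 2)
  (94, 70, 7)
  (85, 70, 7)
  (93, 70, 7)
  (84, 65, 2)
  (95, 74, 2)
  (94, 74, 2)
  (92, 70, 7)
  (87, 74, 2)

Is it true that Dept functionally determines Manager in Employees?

No

Dept=2: 5 rows → Manager takes values {74, 65} — violation
Dept=7: 4 rows → Manager = 70, 70, 70, 70 ✓
Two rows agree on Dept but differ on Manager, so Dept → Manager does not hold.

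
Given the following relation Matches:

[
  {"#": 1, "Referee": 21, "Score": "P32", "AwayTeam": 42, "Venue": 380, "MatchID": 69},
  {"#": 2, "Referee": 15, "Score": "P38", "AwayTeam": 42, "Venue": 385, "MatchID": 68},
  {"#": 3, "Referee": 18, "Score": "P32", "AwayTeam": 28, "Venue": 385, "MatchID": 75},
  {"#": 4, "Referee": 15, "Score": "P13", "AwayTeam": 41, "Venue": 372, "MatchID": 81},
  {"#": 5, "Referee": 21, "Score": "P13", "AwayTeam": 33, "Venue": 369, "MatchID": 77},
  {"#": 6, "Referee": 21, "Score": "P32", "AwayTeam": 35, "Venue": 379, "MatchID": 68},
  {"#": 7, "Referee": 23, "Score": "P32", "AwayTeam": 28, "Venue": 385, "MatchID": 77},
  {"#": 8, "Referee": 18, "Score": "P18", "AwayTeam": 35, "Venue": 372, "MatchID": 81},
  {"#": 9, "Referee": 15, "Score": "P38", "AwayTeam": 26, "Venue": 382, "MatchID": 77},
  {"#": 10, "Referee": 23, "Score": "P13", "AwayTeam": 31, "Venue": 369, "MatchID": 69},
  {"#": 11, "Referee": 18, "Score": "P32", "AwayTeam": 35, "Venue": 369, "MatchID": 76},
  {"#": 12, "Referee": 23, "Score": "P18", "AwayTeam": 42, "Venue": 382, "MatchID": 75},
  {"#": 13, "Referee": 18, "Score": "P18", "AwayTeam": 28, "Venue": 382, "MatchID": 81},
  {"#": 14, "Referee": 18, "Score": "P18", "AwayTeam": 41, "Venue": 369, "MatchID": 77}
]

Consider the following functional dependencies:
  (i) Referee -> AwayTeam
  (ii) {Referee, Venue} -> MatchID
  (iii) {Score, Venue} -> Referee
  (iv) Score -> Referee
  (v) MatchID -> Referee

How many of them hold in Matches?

0

(i) Referee -> AwayTeam: Referee=21: rows 1, 5, 6 → AwayTeam takes values {42, 33, 35} — violation; Referee=15: rows 2, 4, 9 → AwayTeam takes values {42, 41, 26} — violation; Referee=18: rows 3, 8, 11, 13, 14 → AwayTeam takes values {28, 35, 41} — violation; Referee=23: rows 7, 10, 12 → AwayTeam takes values {28, 31, 42} — violation — fails.
(ii) {Referee, Venue} -> MatchID: (Referee=18, Venue=369): rows 11, 14 → MatchID takes values {76, 77} — violation — fails.
(iii) {Score, Venue} -> Referee: (Score=P32, Venue=385): rows 3, 7 → Referee takes values {18, 23} — violation; (Score=P13, Venue=369): rows 5, 10 → Referee takes values {21, 23} — violation; (Score=P18, Venue=382): rows 12, 13 → Referee takes values {23, 18} — violation — fails.
(iv) Score -> Referee: Score=P32: rows 1, 3, 6, 7, 11 → Referee takes values {21, 18, 23} — violation; Score=P13: rows 4, 5, 10 → Referee takes values {15, 21, 23} — violation; Score=P18: rows 8, 12, 13, 14 → Referee takes values {18, 23} — violation — fails.
(v) MatchID -> Referee: MatchID=69: rows 1, 10 → Referee takes values {21, 23} — violation; MatchID=68: rows 2, 6 → Referee takes values {15, 21} — violation; MatchID=75: rows 3, 12 → Referee takes values {18, 23} — violation; MatchID=81: rows 4, 8, 13 → Referee takes values {15, 18} — violation; MatchID=77: rows 5, 7, 9, 14 → Referee takes values {21, 23, 15, 18} — violation — fails.
None of the 5 dependencies hold.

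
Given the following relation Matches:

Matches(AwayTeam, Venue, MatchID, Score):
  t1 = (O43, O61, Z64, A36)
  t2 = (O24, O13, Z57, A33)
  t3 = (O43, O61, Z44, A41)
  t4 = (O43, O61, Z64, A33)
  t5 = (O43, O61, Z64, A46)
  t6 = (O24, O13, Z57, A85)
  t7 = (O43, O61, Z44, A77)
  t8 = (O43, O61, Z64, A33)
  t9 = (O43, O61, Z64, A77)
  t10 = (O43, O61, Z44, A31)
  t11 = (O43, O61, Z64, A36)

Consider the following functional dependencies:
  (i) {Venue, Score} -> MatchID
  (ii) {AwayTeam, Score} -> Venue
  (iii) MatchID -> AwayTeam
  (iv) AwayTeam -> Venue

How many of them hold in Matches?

(i) {Venue, Score} -> MatchID: (Venue=O61, Score=A77): rows 7, 9 → MatchID takes values {Z44, Z64} — violation — fails.
(ii) {AwayTeam, Score} -> Venue: every LHS value maps to a single RHS value — holds.
(iii) MatchID -> AwayTeam: every LHS value maps to a single RHS value — holds.
(iv) AwayTeam -> Venue: every LHS value maps to a single RHS value — holds.
3 of the 4 dependencies hold.

3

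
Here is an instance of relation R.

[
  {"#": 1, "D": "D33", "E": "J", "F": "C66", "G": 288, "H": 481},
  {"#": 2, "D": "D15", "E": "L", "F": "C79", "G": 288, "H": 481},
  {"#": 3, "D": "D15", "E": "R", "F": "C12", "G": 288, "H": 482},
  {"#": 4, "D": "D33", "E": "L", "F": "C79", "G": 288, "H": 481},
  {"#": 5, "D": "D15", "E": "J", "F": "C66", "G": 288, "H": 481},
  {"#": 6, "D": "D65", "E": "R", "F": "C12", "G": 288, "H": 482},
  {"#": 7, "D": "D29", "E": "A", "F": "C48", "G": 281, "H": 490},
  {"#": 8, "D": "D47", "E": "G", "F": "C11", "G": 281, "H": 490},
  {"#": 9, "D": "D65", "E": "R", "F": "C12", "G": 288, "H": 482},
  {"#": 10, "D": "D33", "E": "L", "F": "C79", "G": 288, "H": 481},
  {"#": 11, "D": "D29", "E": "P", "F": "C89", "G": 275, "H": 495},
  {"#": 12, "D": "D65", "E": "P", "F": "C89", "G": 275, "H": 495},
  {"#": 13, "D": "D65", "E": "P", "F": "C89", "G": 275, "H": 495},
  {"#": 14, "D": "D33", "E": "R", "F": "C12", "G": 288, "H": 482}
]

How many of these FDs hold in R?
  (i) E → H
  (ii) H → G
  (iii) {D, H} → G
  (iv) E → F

4

(i) E → H: every LHS value maps to a single RHS value — holds.
(ii) H → G: every LHS value maps to a single RHS value — holds.
(iii) {D, H} → G: every LHS value maps to a single RHS value — holds.
(iv) E → F: every LHS value maps to a single RHS value — holds.
4 of the 4 dependencies hold.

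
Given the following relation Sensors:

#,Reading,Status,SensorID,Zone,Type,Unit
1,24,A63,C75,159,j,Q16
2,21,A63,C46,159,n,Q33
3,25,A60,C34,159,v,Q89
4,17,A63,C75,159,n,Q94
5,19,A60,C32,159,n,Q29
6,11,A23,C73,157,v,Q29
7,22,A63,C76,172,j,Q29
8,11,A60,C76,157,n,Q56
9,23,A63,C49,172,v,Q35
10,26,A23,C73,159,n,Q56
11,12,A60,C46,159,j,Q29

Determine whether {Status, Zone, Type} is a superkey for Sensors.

Rows 2 and 4 have the same {Status, Zone, Type} value (Status=A63, Zone=159, Type=n) but are distinct tuples, so {Status, Zone, Type} does not determine every attribute — not a superkey.

No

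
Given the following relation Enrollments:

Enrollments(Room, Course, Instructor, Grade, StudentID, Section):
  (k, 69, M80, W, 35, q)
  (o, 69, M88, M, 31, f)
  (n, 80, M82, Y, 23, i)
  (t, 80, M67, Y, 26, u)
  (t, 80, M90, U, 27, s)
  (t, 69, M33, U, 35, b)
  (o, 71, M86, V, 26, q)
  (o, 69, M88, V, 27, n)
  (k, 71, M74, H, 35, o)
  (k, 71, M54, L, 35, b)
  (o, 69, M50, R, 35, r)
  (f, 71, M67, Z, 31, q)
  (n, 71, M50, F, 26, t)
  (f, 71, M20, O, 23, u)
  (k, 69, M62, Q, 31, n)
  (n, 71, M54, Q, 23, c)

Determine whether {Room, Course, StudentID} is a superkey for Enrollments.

No

Two distinct rows share (Room=k, Course=71, StudentID=35), so {Room, Course, StudentID} does not determine every attribute — not a superkey.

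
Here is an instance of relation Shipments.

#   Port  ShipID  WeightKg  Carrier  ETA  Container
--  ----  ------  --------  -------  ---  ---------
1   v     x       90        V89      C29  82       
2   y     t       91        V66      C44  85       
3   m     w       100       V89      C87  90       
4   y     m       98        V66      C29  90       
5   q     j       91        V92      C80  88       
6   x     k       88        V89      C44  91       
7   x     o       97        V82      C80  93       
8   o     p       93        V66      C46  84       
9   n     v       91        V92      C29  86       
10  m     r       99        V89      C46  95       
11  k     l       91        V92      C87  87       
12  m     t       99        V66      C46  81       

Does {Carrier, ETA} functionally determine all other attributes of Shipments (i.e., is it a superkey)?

Rows 8 and 12 have the same {Carrier, ETA} value (Carrier=V66, ETA=C46) but are distinct tuples, so {Carrier, ETA} does not determine every attribute — not a superkey.

No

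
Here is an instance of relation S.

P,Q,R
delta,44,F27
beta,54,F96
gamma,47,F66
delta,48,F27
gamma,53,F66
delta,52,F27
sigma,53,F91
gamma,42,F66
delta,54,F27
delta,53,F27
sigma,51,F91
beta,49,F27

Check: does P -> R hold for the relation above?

P=delta: 5 rows → R = F27, F27, F27, F27, F27 ✓
P=beta: 2 rows → R takes values {F96, F27} — violation
P=gamma: 3 rows → R = F66, F66, F66 ✓
P=sigma: 2 rows → R = F91, F91 ✓
Two rows agree on P but differ on R, so P -> R does not hold.

No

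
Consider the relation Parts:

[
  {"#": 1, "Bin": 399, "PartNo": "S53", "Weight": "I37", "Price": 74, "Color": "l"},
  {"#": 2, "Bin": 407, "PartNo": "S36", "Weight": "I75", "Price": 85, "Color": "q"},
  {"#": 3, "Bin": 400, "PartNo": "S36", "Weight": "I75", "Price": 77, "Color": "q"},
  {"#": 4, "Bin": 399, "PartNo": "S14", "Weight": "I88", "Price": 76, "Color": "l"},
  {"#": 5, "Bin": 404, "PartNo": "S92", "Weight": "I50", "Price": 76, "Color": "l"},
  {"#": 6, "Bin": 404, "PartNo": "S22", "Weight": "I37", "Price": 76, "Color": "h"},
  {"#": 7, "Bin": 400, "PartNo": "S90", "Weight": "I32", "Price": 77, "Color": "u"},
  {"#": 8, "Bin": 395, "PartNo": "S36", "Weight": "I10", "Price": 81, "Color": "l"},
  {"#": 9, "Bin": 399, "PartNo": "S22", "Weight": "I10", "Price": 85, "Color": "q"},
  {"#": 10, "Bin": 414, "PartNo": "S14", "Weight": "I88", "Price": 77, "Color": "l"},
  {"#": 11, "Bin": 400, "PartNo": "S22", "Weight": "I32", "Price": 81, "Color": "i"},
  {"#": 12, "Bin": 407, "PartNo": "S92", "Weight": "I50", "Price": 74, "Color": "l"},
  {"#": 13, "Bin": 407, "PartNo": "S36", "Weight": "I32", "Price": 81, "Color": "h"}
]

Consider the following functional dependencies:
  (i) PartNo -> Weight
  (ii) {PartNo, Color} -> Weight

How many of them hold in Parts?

1

(i) PartNo -> Weight: PartNo=S36: rows 2, 3, 8, 13 → Weight takes values {I75, I10, I32} — violation; PartNo=S22: rows 6, 9, 11 → Weight takes values {I37, I10, I32} — violation — fails.
(ii) {PartNo, Color} -> Weight: every LHS value maps to a single RHS value — holds.
1 of the 2 dependencies holds.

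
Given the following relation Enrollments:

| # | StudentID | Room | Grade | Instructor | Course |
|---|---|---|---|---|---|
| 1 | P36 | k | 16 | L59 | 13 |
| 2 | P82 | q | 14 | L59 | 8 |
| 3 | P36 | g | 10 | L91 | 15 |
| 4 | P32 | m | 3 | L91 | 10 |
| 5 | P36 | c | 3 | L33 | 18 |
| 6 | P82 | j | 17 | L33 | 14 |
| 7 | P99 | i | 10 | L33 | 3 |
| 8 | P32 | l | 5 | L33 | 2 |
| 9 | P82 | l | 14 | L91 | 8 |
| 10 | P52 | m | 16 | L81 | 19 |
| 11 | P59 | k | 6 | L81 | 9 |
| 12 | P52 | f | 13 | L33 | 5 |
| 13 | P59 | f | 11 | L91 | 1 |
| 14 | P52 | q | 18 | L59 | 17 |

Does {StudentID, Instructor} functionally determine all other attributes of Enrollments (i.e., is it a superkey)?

All 14 rows have distinct {StudentID, Instructor} values, so {StudentID, Instructor} → (all attributes) holds and {StudentID, Instructor} is a superkey.

Yes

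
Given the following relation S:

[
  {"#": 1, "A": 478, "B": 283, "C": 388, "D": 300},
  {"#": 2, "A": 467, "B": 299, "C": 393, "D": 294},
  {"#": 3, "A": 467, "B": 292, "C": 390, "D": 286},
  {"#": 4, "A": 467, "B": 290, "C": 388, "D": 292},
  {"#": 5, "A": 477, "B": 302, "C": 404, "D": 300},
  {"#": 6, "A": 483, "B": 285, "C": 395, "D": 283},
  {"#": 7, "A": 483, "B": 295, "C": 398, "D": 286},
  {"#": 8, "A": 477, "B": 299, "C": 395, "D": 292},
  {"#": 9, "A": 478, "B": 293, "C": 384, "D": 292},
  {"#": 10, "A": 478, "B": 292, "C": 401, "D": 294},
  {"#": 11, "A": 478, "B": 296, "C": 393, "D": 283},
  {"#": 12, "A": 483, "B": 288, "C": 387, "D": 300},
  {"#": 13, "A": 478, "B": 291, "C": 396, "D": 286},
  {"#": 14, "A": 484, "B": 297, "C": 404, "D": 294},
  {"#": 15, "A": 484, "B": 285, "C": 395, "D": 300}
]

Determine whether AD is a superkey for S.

All 15 rows have distinct AD values, so AD → (all attributes) holds and AD is a superkey.

Yes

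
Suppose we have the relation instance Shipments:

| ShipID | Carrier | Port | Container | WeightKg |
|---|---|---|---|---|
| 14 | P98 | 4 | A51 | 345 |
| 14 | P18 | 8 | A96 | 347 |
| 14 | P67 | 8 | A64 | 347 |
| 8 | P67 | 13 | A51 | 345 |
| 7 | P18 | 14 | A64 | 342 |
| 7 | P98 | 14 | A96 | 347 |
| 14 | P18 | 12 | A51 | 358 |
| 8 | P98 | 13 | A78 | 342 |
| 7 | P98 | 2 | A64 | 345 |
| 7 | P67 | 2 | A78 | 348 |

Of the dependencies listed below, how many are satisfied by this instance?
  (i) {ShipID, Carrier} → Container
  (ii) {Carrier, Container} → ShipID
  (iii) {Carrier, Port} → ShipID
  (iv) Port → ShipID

3

(i) {ShipID, Carrier} → Container: (ShipID=14, Carrier=P18): 2 rows → Container takes values {A96, A51} — violation; (ShipID=7, Carrier=P98): 2 rows → Container takes values {A96, A64} — violation — fails.
(ii) {Carrier, Container} → ShipID: every LHS value maps to a single RHS value — holds.
(iii) {Carrier, Port} → ShipID: every LHS value maps to a single RHS value — holds.
(iv) Port → ShipID: every LHS value maps to a single RHS value — holds.
3 of the 4 dependencies hold.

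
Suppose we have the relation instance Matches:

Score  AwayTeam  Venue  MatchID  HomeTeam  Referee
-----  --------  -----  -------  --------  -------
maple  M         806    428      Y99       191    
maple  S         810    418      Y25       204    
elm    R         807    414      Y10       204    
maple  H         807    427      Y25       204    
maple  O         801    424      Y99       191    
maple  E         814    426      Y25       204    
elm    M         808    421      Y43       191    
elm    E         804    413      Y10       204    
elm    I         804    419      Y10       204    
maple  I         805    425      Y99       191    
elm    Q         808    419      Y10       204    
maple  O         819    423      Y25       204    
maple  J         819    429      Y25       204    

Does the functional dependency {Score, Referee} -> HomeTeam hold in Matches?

(Score=maple, Referee=191): 3 rows → HomeTeam = Y99, Y99, Y99 ✓
(Score=maple, Referee=204): 5 rows → HomeTeam = Y25, Y25, Y25, Y25, Y25 ✓
(Score=elm, Referee=204): 4 rows → HomeTeam = Y10, Y10, Y10, Y10 ✓
(Score=elm, Referee=191): 1 row → HomeTeam = Y43 ✓
Every {Score, Referee} value is associated with a single HomeTeam value, so {Score, Referee} -> HomeTeam holds.

Yes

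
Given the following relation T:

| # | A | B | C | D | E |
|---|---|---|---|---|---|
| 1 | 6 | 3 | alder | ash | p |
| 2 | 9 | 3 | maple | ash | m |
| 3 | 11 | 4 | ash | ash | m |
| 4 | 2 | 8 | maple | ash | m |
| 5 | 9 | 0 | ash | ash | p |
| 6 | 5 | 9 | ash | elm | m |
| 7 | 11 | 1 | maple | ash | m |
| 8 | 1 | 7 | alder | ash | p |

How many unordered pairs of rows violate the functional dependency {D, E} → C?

5

(D=ash, E=p): violating pairs (1,5), (5,8) — 2 pairs.
(D=ash, E=m): violating pairs (2,3), (3,4), (3,7) — 3 pairs.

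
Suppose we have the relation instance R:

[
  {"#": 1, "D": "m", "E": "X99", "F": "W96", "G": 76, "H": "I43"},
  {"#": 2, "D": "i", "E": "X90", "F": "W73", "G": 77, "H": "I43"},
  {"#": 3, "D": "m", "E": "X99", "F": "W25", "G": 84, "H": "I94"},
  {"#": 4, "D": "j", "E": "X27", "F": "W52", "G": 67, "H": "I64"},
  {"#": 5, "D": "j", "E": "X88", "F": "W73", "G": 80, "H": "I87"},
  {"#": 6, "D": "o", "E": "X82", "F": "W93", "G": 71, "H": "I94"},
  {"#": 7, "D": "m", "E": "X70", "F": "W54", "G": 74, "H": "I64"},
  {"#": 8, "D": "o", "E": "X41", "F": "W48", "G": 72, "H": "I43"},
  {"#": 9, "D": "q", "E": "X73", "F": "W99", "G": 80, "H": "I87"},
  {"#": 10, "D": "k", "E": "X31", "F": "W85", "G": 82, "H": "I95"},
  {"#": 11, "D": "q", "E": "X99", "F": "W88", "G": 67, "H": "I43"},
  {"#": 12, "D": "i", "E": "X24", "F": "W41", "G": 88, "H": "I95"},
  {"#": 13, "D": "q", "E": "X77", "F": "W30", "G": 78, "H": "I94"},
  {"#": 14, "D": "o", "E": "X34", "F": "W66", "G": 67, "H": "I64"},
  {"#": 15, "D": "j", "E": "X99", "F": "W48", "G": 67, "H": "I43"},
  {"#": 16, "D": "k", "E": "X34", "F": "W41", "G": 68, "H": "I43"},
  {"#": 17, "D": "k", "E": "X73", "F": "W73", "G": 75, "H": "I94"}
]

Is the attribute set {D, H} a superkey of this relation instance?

Yes

All 17 rows have distinct {D, H} values, so {D, H} → (all attributes) holds and {D, H} is a superkey.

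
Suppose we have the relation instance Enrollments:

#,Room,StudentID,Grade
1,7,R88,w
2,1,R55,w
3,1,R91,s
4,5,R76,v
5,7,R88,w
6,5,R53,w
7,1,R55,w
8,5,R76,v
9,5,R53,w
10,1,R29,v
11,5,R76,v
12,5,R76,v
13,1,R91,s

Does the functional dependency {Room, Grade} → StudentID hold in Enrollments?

Yes

(Room=7, Grade=w): rows 1, 5 → StudentID = R88, R88 ✓
(Room=1, Grade=w): rows 2, 7 → StudentID = R55, R55 ✓
(Room=1, Grade=s): rows 3, 13 → StudentID = R91, R91 ✓
(Room=5, Grade=v): rows 4, 8, 11, 12 → StudentID = R76, R76, R76, R76 ✓
(Room=5, Grade=w): rows 6, 9 → StudentID = R53, R53 ✓
(Room=1, Grade=v): row 10 → StudentID = R29 ✓
Every {Room, Grade} value is associated with a single StudentID value, so {Room, Grade} → StudentID holds.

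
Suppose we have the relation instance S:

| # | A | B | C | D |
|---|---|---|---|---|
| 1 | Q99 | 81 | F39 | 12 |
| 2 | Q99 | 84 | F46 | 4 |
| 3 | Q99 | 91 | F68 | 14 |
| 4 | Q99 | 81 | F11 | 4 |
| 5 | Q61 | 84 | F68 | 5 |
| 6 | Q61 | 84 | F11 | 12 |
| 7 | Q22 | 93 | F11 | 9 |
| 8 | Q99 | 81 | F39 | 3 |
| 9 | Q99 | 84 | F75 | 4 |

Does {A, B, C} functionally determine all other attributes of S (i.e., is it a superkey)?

No

Rows 1 and 8 have the same {A, B, C} value (A=Q99, B=81, C=F39) but are distinct tuples, so {A, B, C} does not determine every attribute — not a superkey.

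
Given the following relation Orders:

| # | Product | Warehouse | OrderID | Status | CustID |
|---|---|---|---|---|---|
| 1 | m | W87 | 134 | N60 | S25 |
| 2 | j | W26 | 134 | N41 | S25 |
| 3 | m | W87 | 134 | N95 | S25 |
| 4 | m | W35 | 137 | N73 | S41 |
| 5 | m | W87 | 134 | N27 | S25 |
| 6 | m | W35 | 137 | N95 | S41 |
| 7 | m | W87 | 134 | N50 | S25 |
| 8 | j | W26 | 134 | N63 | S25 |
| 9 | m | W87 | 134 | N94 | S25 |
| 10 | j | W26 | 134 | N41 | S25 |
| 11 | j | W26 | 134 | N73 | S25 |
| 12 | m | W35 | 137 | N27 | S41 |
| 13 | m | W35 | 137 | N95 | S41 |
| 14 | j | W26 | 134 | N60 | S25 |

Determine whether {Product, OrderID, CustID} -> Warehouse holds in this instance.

(Product=m, OrderID=134, CustID=S25): rows 1, 3, 5, 7, 9 → Warehouse = W87, W87, W87, W87, W87 ✓
(Product=j, OrderID=134, CustID=S25): rows 2, 8, 10, 11, 14 → Warehouse = W26, W26, W26, W26, W26 ✓
(Product=m, OrderID=137, CustID=S41): rows 4, 6, 12, 13 → Warehouse = W35, W35, W35, W35 ✓
Every {Product, OrderID, CustID} value is associated with a single Warehouse value, so {Product, OrderID, CustID} -> Warehouse holds.

Yes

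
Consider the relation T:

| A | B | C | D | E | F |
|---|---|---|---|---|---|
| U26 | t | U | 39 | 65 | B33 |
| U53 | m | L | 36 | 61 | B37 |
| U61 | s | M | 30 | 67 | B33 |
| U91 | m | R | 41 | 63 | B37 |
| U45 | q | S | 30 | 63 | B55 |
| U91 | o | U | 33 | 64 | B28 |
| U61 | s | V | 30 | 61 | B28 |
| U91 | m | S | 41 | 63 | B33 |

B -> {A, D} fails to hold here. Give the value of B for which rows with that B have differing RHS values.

B=t: 1 row → {A,D} = (U26, 39) ✓
B=m: 3 rows → {A,D} takes values {(U53, 36), (U91, 41)} — violation
B=s: 2 rows → {A,D} = (U61, 30), (U61, 30) ✓
B=q: 1 row → {A,D} = (U45, 30) ✓
B=o: 1 row → {A,D} = (U91, 33) ✓
The only B value with inconsistent RHS is B=m.

m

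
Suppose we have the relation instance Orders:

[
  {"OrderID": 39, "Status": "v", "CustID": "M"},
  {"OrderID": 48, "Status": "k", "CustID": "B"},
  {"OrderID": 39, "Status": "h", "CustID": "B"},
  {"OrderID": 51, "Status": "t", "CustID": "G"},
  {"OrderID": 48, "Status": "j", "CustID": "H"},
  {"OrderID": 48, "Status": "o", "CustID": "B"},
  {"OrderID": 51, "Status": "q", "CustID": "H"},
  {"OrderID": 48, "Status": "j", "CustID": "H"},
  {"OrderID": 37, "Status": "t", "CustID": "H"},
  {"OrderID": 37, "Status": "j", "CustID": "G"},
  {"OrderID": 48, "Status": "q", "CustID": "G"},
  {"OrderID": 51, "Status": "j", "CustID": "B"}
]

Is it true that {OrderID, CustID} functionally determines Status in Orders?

(OrderID=39, CustID=M): 1 row → Status = v ✓
(OrderID=48, CustID=B): 2 rows → Status takes values {k, o} — violation
(OrderID=39, CustID=B): 1 row → Status = h ✓
(OrderID=51, CustID=G): 1 row → Status = t ✓
(OrderID=48, CustID=H): 2 rows → Status = j, j ✓
(OrderID=51, CustID=H): 1 row → Status = q ✓
(OrderID=37, CustID=H): 1 row → Status = t ✓
(OrderID=37, CustID=G): 1 row → Status = j ✓
(OrderID=48, CustID=G): 1 row → Status = q ✓
(OrderID=51, CustID=B): 1 row → Status = j ✓
Two rows agree on {OrderID, CustID} but differ on Status, so {OrderID, CustID} -> Status does not hold.

No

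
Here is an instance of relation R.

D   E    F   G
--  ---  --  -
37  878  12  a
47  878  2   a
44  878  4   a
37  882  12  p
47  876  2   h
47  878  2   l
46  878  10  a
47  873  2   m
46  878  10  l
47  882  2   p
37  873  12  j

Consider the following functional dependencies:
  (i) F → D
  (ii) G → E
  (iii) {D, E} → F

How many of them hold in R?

3

(i) F → D: every LHS value maps to a single RHS value — holds.
(ii) G → E: every LHS value maps to a single RHS value — holds.
(iii) {D, E} → F: every LHS value maps to a single RHS value — holds.
3 of the 3 dependencies hold.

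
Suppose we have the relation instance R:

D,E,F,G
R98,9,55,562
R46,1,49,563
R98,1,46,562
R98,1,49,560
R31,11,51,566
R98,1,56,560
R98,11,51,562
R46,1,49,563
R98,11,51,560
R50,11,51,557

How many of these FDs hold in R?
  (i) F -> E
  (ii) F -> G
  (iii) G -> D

2

(i) F -> E: every LHS value maps to a single RHS value — holds.
(ii) F -> G: F=49: 3 rows → G takes values {563, 560} — violation; F=51: 4 rows → G takes values {566, 562, 560, 557} — violation — fails.
(iii) G -> D: every LHS value maps to a single RHS value — holds.
2 of the 3 dependencies hold.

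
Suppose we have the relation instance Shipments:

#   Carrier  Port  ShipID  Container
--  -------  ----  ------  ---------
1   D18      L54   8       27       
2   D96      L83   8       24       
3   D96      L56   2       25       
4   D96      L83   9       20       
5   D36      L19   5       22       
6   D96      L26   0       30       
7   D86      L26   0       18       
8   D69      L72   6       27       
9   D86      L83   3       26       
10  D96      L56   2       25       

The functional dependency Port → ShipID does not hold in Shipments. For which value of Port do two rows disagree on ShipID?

Port=L54: row 1 → ShipID = 8 ✓
Port=L83: rows 2, 4, 9 → ShipID takes values {8, 9, 3} — violation
Port=L56: rows 3, 10 → ShipID = 2, 2 ✓
Port=L19: row 5 → ShipID = 5 ✓
Port=L26: rows 6, 7 → ShipID = 0, 0 ✓
Port=L72: row 8 → ShipID = 6 ✓
The only Port value with inconsistent ShipID is Port=L83.

L83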